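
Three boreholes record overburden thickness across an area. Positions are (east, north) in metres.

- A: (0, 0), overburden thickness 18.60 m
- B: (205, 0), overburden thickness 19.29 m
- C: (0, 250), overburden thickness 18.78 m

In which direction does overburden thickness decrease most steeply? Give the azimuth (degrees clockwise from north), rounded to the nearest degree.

258°

∂d/∂x = (19.29 − 18.60) / (205 − 0) = +0.003366
∂d/∂y = (18.78 − 18.60) / (250 − 0) = +0.0007200
Steepest decrease is along −∇f: components (-0.003366 E, -0.0007200 N).
Azimuth = atan2(-0.003366, -0.0007200) = 257.9° ≈ 258°.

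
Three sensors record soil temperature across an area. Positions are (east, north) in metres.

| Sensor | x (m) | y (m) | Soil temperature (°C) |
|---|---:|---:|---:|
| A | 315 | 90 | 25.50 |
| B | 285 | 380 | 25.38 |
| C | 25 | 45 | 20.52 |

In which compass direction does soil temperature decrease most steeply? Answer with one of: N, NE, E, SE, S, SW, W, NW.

With T = a·x + b·y + c and A as origin, the differences give:
  (-30)·a + 290·b = -0.12
  (-290)·a + (-45)·b = -4.98
Eliminate b (×(-45) and ×290, subtract): 85450·a = 1449.600 → a = ∂T/∂x = +0.01696
Back-substitute: b = ∂T/∂y = +0.001341.
Steepest decrease is along −∇f = (-0.01696 E, -0.001341 N) → west.

W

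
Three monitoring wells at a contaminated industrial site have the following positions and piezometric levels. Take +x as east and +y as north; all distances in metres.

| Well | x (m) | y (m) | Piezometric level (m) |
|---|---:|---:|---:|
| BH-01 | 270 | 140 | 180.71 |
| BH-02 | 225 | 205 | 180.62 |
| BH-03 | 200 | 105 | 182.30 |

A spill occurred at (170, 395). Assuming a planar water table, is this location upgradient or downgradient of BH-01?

downgradient

With h = a·x + b·y + c and BH-01 as origin, the differences give:
  (-45)·a + 65·b = -0.09
  (-70)·a + (-35)·b = +1.59
Eliminate b (×(-35) and ×65, subtract): 6125·a = -100.200 → a = ∂h/∂x = -0.01636
Back-substitute: b = ∂h/∂y = -0.01271.
Head at (170, 395) = 180.71 + (-0.01636)·(-100) + (-0.01271)·(255) = 179.10 m.
That is lower than the 180.71 m at BH-01, so the point is downgradient.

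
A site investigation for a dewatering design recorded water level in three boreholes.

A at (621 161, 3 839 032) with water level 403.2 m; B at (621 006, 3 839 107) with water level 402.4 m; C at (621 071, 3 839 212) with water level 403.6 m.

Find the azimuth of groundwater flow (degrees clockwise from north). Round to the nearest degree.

Taking A as reference: B−A = (-155, 75, -0.8); C−A = (-90, 180, +0.4).
Determinant of the coordinate differences = (-155)·180 − (-90)·75 = -21150.
∂h/∂x = [(-0.8)·180 − (+0.4)·75] / -21150 = +0.008227
∂h/∂y = [(-155)·(+0.4) − (-90)·(-0.8)] / -21150 = +0.006336
Flow direction (−∇h) has components (-0.008227 E, -0.006336 N).
Azimuth = atan2(E, N) = atan2(-0.008227, -0.006336) = 232.4° ≈ 232°.

232°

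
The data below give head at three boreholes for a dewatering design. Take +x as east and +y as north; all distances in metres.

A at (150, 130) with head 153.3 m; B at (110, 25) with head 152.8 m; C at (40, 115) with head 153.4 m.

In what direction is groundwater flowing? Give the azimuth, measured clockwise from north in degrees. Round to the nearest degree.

Differences from A: to B (Δx, Δy, Δh) = (-40, -105, -0.5); to C = (-110, -15, +0.1).
Solve a·Δx + b·Δy = Δh: det = (-40)·(-15) − (-110)·(-105) = -10950.
∂h/∂x = [(-0.5)·(-15) − (+0.1)·(-105)] / -10950 = -0.001644
∂h/∂y = [(-40)·(+0.1) − (-110)·(-0.5)] / -10950 = +0.005388
Flow direction (−∇h) has components (+0.001644 E, -0.005388 N).
Azimuth = atan2(E, N) = atan2(+0.001644, -0.005388) = 163.0° ≈ 163°.

163°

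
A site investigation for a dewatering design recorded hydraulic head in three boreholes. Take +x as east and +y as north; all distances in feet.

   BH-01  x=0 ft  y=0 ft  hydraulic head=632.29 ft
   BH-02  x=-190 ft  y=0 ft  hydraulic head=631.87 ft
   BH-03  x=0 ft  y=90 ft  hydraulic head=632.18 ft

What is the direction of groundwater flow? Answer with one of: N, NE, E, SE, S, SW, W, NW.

NW

∂h/∂x = (631.87 − 632.29) / (-190 − 0) = +0.002211
∂h/∂y = (632.18 − 632.29) / (90 − 0) = -0.001222
Flow = −∇h = (-0.002211 east, +0.001222 north), which points northwest.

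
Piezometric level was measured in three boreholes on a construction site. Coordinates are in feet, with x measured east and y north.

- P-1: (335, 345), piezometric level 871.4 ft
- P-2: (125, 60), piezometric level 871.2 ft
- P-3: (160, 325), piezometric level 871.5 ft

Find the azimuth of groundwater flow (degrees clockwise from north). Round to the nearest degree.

Taking P-1 as reference: P-2−P-1 = (-210, -285, -0.2); P-3−P-1 = (-175, -20, +0.1).
Solve a·Δx + b·Δy = Δh: det = (-210)·(-20) − (-175)·(-285) = -45675.
∂h/∂x = [(-0.2)·(-20) − (+0.1)·(-285)] / -45675 = -0.0007115
∂h/∂y = [(-210)·(+0.1) − (-175)·(-0.2)] / -45675 = +0.001226
Flow direction (−∇h) has components (+0.0007115 E, -0.001226 N).
Azimuth = atan2(E, N) = atan2(+0.0007115, -0.001226) = 149.9° ≈ 150°.

150°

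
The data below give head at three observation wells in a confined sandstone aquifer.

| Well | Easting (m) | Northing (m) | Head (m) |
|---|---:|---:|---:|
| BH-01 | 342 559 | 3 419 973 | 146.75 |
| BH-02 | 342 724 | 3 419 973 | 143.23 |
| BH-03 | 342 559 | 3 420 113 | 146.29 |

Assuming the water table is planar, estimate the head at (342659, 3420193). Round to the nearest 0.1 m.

∂h/∂x = (143.23 − 146.75) / (342724 − 342559) = -0.02133
∂h/∂y = (146.29 − 146.75) / (3420113 − 3419973) = -0.003286
h(342659, 3420193) = 146.75 + (-0.02133)·(100) + (-0.003286)·(220) = 146.75 -2.133 -0.723 = 143.894 m.

143.9 m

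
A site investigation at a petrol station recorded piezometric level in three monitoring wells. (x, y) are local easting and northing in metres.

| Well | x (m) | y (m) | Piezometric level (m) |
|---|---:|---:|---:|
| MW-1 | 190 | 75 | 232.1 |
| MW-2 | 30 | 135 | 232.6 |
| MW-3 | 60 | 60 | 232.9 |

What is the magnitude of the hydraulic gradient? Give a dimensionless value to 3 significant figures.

0.00823

With h = a·x + b·y + c and MW-1 as origin, the differences give:
  (-160)·a + 60·b = +0.5
  (-130)·a + (-15)·b = +0.8
Eliminate b (×(-15) and ×60, subtract): 10200·a = -55.50 → a = ∂h/∂x = -0.005441
Back-substitute: b = ∂h/∂y = -0.006176.
|∇h| = √(-0.005441² + -0.006176²) = 0.008231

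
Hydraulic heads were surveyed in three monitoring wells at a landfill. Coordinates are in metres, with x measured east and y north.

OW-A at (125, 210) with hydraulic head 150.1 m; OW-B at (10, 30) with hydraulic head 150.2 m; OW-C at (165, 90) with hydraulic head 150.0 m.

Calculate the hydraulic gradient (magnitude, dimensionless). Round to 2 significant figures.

0.0015

With h = a·x + b·y + c and OW-A as origin, the differences give:
  (-115)·a + (-180)·b = +0.1
  40·a + (-120)·b = -0.1
Eliminate b (×(-120) and ×(-180), subtract): 21000·a = -30.00 → a = ∂h/∂x = -0.001429
Back-substitute: b = ∂h/∂y = +0.0003571.
|∇h| = √(-0.001429² + 0.0003571²) = 0.001473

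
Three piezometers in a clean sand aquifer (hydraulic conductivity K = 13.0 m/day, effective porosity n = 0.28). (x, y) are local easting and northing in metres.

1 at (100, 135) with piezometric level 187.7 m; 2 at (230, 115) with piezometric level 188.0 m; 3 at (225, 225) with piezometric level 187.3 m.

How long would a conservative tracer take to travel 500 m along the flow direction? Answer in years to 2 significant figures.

Three-point gradient (reference 1): Δ to 2 = (130, -20, +0.3), Δ to 3 = (125, 90, -0.4).
∂h/∂x = +0.001338, ∂h/∂y = -0.006303 (det = 14200).
|∇h| = √(0.001338² + -0.006303²) = 0.006443
Seepage velocity v = K·i/n = 13.0 × 0.006443 / 0.28 = 0.2991 m/day.
t = 500 / 0.2991 = 1672 days = 4.58 years.

4.6 years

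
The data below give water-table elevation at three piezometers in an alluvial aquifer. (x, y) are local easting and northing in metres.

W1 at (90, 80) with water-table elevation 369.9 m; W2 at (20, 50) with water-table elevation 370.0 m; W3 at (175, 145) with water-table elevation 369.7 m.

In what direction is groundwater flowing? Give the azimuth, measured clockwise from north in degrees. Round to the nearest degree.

005°

With h = a·x + b·y + c and W1 as origin, the differences give:
  (-70)·a + (-30)·b = +0.1
  85·a + 65·b = -0.2
Eliminate b (×65 and ×(-30), subtract): -2000·a = 0.50 → a = ∂h/∂x = -0.0002500
Back-substitute: b = ∂h/∂y = -0.002750.
Flow direction (−∇h) has components (+0.0002500 E, +0.002750 N).
Azimuth = atan2(E, N) = atan2(+0.0002500, +0.002750) = 5.2° ≈ 005°.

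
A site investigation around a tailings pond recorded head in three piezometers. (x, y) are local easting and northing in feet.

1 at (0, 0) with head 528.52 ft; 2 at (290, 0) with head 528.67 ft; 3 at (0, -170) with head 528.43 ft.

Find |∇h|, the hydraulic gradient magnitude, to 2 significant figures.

∂h/∂x = (528.67 − 528.52) / (290 − 0) = +0.0005172
∂h/∂y = (528.43 − 528.52) / (-170 − 0) = +0.0005294
|∇h| = √(0.0005172² + 0.0005294²) = 0.0007401

0.00074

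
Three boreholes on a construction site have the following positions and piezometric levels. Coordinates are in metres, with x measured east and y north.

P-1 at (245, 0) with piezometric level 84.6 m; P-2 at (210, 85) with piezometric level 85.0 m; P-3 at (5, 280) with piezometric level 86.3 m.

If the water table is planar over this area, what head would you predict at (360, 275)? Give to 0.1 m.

85.2 m

Differences from P-1: to P-2 (Δx, Δy, Δh) = (-35, 85, +0.4); to P-3 = (-240, 280, +1.7).
Solve a·Δx + b·Δy = Δh: det = (-35)·280 − (-240)·85 = 10600.
∂h/∂x = [(+0.4)·280 − (+1.7)·85] / 10600 = -0.003066
∂h/∂y = [(-35)·(+1.7) − (-240)·(+0.4)] / 10600 = +0.003443
h(360, 275) = 84.6 + (-0.003066)·(115) + (+0.003443)·(275) = 84.6 -0.353 +0.947 = 85.194 m.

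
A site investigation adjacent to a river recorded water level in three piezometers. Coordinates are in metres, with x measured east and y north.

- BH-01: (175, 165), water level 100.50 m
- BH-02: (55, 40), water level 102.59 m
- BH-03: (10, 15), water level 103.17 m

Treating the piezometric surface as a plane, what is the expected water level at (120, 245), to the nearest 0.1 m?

With h = a·x + b·y + c and BH-01 as origin, the differences give:
  (-120)·a + (-125)·b = +2.09
  (-165)·a + (-150)·b = +2.67
Eliminate b (×(-150) and ×(-125), subtract): -2625·a = 20.250 → a = ∂h/∂x = -0.007714
Back-substitute: b = ∂h/∂y = -0.009314.
h(120, 245) = 100.50 + (-0.007714)·(-55) + (-0.009314)·(80) = 100.50 +0.424 -0.745 = 100.179 m.

100.2 m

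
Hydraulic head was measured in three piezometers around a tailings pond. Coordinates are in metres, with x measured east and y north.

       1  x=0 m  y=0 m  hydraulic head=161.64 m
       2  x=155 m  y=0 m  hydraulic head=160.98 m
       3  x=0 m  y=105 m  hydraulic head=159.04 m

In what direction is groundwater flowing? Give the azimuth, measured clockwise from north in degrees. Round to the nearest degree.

∂h/∂x = (160.98 − 161.64) / (155 − 0) = -0.004258
∂h/∂y = (159.04 − 161.64) / (105 − 0) = -0.02476
Flow direction (−∇h) has components (+0.004258 E, +0.02476 N).
Azimuth = atan2(E, N) = atan2(+0.004258, +0.02476) = 9.8° ≈ 010°.

010°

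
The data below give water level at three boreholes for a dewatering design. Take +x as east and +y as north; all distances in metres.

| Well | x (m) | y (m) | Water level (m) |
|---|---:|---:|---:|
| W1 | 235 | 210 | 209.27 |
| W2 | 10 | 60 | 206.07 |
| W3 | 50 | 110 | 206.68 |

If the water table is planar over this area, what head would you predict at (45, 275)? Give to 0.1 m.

With h = a·x + b·y + c and W1 as origin, the differences give:
  (-225)·a + (-150)·b = -3.20
  (-185)·a + (-100)·b = -2.59
Eliminate b (×(-100) and ×(-150), subtract): -5250·a = -68.500 → a = ∂h/∂x = +0.01305
Back-substitute: b = ∂h/∂y = +0.001762.
h(45, 275) = 209.27 + (+0.01305)·(-190) + (+0.001762)·(65) = 209.27 -2.479 +0.115 = 206.905 m.

206.9 m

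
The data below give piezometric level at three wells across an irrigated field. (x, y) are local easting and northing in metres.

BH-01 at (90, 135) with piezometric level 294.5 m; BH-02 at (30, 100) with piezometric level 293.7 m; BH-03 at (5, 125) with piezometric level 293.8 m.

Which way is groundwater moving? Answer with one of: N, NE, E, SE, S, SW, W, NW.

SW

Differences from BH-01: to BH-02 (Δx, Δy, Δh) = (-60, -35, -0.8); to BH-03 = (-85, -10, -0.7).
Determinant of the coordinate differences = (-60)·(-10) − (-85)·(-35) = -2375.
∂h/∂x = [(-0.8)·(-10) − (-0.7)·(-35)] / -2375 = +0.006947
∂h/∂y = [(-60)·(-0.7) − (-85)·(-0.8)] / -2375 = +0.01095
Flow = −∇h = (-0.006947 east, -0.01095 north), which points southwest.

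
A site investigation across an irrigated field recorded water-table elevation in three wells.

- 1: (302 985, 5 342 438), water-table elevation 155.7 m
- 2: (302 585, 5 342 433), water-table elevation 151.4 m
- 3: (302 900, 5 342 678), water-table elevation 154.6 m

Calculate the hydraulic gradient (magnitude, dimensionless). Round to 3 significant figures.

With h = a·x + b·y + c and 1 as origin, the differences give:
  (-400)·a + (-5)·b = -4.3
  (-85)·a + 240·b = -1.1
Eliminate b (×240 and ×(-5), subtract): -96425·a = -1037.50 → a = ∂h/∂x = +0.01076
Back-substitute: b = ∂h/∂y = -0.0007726.
|∇h| = √(0.01076² + -0.0007726²) = 0.01079

0.0108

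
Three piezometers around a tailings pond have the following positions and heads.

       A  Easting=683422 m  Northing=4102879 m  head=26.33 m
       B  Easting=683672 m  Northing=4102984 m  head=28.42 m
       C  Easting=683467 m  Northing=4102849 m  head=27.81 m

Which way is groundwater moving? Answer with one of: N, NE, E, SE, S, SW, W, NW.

NW

Differences from A: to B (Δx, Δy, Δh) = (250, 105, +2.09); to C = (45, -30, +1.48).
Determinant of the coordinate differences = 250·(-30) − 45·105 = -12225.
∂h/∂x = [(+2.09)·(-30) − (+1.48)·105] / -12225 = +0.01784
∂h/∂y = [250·(+1.48) − 45·(+2.09)] / -12225 = -0.02257
Flow = −∇h = (-0.01784 east, +0.02257 north), which points northwest.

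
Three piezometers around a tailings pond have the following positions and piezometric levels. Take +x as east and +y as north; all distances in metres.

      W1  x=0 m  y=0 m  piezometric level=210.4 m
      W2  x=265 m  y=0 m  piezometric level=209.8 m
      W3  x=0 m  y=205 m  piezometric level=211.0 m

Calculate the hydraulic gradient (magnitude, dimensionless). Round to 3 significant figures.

0.00370

∂h/∂x = (209.8 − 210.4) / (265 − 0) = -0.002264
∂h/∂y = (211.0 − 210.4) / (205 − 0) = +0.002927
|∇h| = √(-0.002264² + 0.002927²) = 0.0037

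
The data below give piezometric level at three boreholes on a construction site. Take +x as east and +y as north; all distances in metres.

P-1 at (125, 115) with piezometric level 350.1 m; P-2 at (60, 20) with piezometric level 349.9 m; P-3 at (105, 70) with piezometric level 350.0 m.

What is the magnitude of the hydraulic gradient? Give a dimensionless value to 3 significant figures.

0.00249

Differences from P-1: to P-2 (Δx, Δy, Δh) = (-65, -95, -0.2); to P-3 = (-20, -45, -0.1).
Solve a·Δx + b·Δy = Δh: det = (-65)·(-45) − (-20)·(-95) = 1025.
∂h/∂x = [(-0.2)·(-45) − (-0.1)·(-95)] / 1025 = -0.0004878
∂h/∂y = [(-65)·(-0.1) − (-20)·(-0.2)] / 1025 = +0.002439
|∇h| = √(-0.0004878² + 0.002439²) = 0.002487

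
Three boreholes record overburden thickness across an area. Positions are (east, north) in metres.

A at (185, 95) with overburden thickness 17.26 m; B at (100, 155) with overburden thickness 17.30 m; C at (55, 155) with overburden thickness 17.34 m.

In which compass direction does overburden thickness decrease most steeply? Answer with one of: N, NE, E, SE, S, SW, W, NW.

NE

Three-point gradient (reference A): Δ to B = (-85, 60, +0.04), Δ to C = (-130, 60, +0.08).
∂d/∂x = -0.0008889, ∂d/∂y = -0.0005926 (det = 2700).
Steepest decrease is along −∇f = (+0.0008889 E, +0.0005926 N) → northeast.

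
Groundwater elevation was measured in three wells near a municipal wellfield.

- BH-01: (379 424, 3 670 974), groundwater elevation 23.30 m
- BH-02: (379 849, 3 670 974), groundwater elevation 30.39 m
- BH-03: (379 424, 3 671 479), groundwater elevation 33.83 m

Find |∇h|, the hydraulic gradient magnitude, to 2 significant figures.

0.027

∂h/∂x = (30.39 − 23.30) / (379849 − 379424) = +0.01668
∂h/∂y = (33.83 − 23.30) / (3671479 − 3670974) = +0.02085
|∇h| = √(0.01668² + 0.02085²) = 0.0267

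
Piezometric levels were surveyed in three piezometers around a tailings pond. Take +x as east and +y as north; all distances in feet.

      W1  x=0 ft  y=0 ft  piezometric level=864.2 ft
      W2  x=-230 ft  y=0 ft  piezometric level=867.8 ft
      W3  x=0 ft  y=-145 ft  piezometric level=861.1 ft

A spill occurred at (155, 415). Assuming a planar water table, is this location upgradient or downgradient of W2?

∂h/∂x = (867.8 − 864.2) / (-230 − 0) = -0.01565
∂h/∂y = (861.1 − 864.2) / (-145 − 0) = +0.02138
Head at (155, 415) = 864.2 + (-0.01565)·(155) + (+0.02138)·(415) = 870.65 ft.
That is higher than the 867.8 ft at W2, so the point is upgradient.

upgradient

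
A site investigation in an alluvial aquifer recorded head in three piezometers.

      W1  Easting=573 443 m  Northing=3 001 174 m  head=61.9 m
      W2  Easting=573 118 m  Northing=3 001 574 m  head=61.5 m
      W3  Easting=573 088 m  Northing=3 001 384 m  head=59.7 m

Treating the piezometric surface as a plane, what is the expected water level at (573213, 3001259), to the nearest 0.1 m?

60.1 m

Three-point gradient (reference W1): Δ to W2 = (-325, 400, -0.4), Δ to W3 = (-355, 210, -2.2).
∂h/∂x = +0.01079, ∂h/∂y = +0.007769 (det = 73750).
h(573213, 3001259) = 61.9 + (+0.01079)·(-230) + (+0.007769)·(85) = 61.9 -2.482 +0.660 = 60.078 m.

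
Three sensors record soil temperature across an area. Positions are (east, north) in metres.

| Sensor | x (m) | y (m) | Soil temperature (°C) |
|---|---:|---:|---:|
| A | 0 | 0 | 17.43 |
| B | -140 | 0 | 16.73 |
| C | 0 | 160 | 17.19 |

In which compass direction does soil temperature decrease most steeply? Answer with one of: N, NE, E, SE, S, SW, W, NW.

W

∂T/∂x = (16.73 − 17.43) / (-140 − 0) = +0.005000
∂T/∂y = (17.19 − 17.43) / (160 − 0) = -0.001500
Steepest decrease is along −∇f = (-0.005000 E, +0.001500 N) → west.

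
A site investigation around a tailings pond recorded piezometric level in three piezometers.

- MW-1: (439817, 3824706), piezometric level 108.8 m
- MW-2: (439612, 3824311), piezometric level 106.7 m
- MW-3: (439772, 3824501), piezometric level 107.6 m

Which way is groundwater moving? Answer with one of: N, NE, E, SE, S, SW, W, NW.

Differences from MW-1: to MW-2 (Δx, Δy, Δh) = (-205, -395, -2.1); to MW-3 = (-45, -205, -1.2).
Determinant of the coordinate differences = (-205)·(-205) − (-45)·(-395) = 24250.
∂h/∂x = [(-2.1)·(-205) − (-1.2)·(-395)] / 24250 = -0.001794
∂h/∂y = [(-205)·(-1.2) − (-45)·(-2.1)] / 24250 = +0.006247
Flow = −∇h = (+0.001794 east, -0.006247 north), which points south.

S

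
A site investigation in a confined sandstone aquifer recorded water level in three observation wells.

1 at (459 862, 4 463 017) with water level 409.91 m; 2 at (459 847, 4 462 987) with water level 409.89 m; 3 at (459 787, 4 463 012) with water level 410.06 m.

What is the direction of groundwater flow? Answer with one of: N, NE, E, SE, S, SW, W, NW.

Differences from 1: to 2 (Δx, Δy, Δh) = (-15, -30, -0.02); to 3 = (-75, -5, +0.15).
Solve a·Δx + b·Δy = Δh: det = (-15)·(-5) − (-75)·(-30) = -2175.
∂h/∂x = [(-0.02)·(-5) − (+0.15)·(-30)] / -2175 = -0.002115
∂h/∂y = [(-15)·(+0.15) − (-75)·(-0.02)] / -2175 = +0.001724
Flow = −∇h = (+0.002115 east, -0.001724 north), which points southeast.

SE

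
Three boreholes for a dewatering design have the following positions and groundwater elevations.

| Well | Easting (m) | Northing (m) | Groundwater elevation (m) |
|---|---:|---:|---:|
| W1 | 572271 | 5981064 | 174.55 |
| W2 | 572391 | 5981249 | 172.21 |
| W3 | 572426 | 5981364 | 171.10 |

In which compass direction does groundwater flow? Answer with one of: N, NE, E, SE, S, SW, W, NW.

NE

Three-point gradient (reference W1): Δ to W2 = (120, 185, -2.34), Δ to W3 = (155, 300, -3.45).
∂h/∂x = -0.008703, ∂h/∂y = -0.007003 (det = 7325).
Flow = −∇h = (+0.008703 east, +0.007003 north), which points northeast.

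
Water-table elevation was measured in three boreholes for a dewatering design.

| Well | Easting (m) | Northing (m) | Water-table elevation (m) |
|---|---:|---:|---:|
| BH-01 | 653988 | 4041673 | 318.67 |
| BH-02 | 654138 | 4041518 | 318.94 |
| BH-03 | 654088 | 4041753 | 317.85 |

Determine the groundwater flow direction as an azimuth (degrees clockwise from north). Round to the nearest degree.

Differences from BH-01: to BH-02 (Δx, Δy, Δh) = (150, -155, +0.27); to BH-03 = (100, 80, -0.82).
Solve a·Δx + b·Δy = Δh: det = 150·80 − 100·(-155) = 27500.
∂h/∂x = [(+0.27)·80 − (-0.82)·(-155)] / 27500 = -0.003836
∂h/∂y = [150·(-0.82) − 100·(+0.27)] / 27500 = -0.005455
Flow direction (−∇h) has components (+0.003836 E, +0.005455 N).
Azimuth = atan2(E, N) = atan2(+0.003836, +0.005455) = 35.1° ≈ 035°.

035°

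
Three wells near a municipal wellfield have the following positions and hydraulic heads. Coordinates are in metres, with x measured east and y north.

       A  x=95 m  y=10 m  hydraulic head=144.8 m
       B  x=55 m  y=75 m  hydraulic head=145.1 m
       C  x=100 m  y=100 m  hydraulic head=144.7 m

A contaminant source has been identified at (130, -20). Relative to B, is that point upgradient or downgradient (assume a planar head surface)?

downgradient

Taking A as reference: B−A = (-40, 65, +0.3); C−A = (5, 90, -0.1).
Solve a·Δx + b·Δy = Δh: det = (-40)·90 − 5·65 = -3925.
∂h/∂x = [(+0.3)·90 − (-0.1)·65] / -3925 = -0.008535
∂h/∂y = [(-40)·(-0.1) − 5·(+0.3)] / -3925 = -0.0006369
Head at (130, -20) = 144.8 + (-0.008535)·(35) + (-0.0006369)·(-30) = 144.52 m.
That is lower than the 145.1 m at B, so the point is downgradient.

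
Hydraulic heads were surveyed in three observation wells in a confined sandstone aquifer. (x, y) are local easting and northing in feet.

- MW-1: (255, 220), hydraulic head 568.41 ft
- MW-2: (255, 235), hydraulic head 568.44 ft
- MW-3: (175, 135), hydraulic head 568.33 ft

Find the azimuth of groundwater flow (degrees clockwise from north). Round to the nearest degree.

Taking MW-1 as reference: MW-2−MW-1 = (0, 15, +0.03); MW-3−MW-1 = (-80, -85, -0.08).
Determinant of the coordinate differences = 0·(-85) − (-80)·15 = 1200.
∂h/∂x = [(+0.03)·(-85) − (-0.08)·15] / 1200 = -0.001125
∂h/∂y = [0·(-0.08) − (-80)·(+0.03)] / 1200 = +0.002000
Flow direction (−∇h) has components (+0.001125 E, -0.002000 N).
Azimuth = atan2(E, N) = atan2(+0.001125, -0.002000) = 150.6° ≈ 151°.

151°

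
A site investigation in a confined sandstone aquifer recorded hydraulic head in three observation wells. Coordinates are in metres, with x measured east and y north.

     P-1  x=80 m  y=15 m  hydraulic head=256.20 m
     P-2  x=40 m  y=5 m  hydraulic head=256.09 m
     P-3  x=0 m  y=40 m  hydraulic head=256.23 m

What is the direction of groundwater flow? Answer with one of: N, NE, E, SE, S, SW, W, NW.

Differences from P-1: to P-2 (Δx, Δy, Δh) = (-40, -10, -0.11); to P-3 = (-80, 25, +0.03).
Determinant of the coordinate differences = (-40)·25 − (-80)·(-10) = -1800.
∂h/∂x = [(-0.11)·25 − (+0.03)·(-10)] / -1800 = +0.001361
∂h/∂y = [(-40)·(+0.03) − (-80)·(-0.11)] / -1800 = +0.005556
Flow = −∇h = (-0.001361 east, -0.005556 north), which points south.

S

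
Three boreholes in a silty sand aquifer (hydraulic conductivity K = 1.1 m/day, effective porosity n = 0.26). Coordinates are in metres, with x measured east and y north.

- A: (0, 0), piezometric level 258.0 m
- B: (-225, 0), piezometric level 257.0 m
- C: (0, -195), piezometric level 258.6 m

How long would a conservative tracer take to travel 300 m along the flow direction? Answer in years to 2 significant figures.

∂h/∂x = (257.0 − 258.0) / (-225 − 0) = +0.004444
∂h/∂y = (258.6 − 258.0) / (-195 − 0) = -0.003077
|∇h| = √(0.004444² + -0.003077²) = 0.005405
Seepage velocity v = K·i/n = 1.1 × 0.005405 / 0.26 = 0.02287 m/day.
t = 300 / 0.02287 = 1.312e+04 days = 35.9 years.

36 years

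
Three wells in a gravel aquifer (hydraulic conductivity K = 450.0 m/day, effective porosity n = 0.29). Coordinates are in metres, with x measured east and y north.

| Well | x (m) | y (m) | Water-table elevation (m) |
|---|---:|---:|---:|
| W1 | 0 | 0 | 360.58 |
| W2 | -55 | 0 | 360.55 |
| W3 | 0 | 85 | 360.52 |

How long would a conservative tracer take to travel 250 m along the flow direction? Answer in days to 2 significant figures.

∂h/∂x = (360.55 − 360.58) / (-55 − 0) = +0.0005455
∂h/∂y = (360.52 − 360.58) / (85 − 0) = -0.0007059
|∇h| = √(0.0005455² + -0.0007059²) = 0.0008921
Seepage velocity v = K·i/n = 450.0 × 0.0008921 / 0.29 = 1.384 m/day.
t = 250 / 1.384 = 180.6 days.

180 days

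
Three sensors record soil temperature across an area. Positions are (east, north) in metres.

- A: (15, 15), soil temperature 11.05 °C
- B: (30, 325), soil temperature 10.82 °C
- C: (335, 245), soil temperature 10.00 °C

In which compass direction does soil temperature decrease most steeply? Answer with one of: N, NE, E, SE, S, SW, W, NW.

E

With T = a·x + b·y + c and A as origin, the differences give:
  15·a + 310·b = -0.23
  320·a + 230·b = -1.05
Eliminate b (×230 and ×310, subtract): -95750·a = 272.600 → a = ∂T/∂x = -0.002847
Back-substitute: b = ∂T/∂y = -0.0006042.
Steepest decrease is along −∇f = (+0.002847 E, +0.0006042 N) → east.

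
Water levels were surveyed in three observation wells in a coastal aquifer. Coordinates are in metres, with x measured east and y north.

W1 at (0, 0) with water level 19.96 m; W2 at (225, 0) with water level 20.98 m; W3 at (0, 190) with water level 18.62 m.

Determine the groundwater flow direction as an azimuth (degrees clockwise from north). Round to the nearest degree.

∂h/∂x = (20.98 − 19.96) / (225 − 0) = +0.004533
∂h/∂y = (18.62 − 19.96) / (190 − 0) = -0.007053
Flow direction (−∇h) has components (-0.004533 E, +0.007053 N).
Azimuth = atan2(E, N) = atan2(-0.004533, +0.007053) = 327.3° ≈ 327°.

327°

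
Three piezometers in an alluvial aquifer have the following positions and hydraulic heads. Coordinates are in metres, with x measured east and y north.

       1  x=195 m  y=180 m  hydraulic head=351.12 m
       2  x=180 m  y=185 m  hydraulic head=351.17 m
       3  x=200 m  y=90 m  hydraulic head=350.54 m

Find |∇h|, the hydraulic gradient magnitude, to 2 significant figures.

Differences from 1: to 2 (Δx, Δy, Δh) = (-15, 5, +0.05); to 3 = (5, -90, -0.58).
Solve a·Δx + b·Δy = Δh: det = (-15)·(-90) − 5·5 = 1325.
∂h/∂x = [(+0.05)·(-90) − (-0.58)·5] / 1325 = -0.001208
∂h/∂y = [(-15)·(-0.58) − 5·(+0.05)] / 1325 = +0.006377
|∇h| = √(-0.001208² + 0.006377²) = 0.00649

0.0065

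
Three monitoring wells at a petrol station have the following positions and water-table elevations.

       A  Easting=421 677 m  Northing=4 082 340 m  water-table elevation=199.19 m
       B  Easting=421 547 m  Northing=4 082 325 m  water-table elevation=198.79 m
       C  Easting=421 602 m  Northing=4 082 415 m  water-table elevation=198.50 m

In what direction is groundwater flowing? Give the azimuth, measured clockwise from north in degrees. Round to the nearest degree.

326°

Differences from A: to B (Δx, Δy, Δh) = (-130, -15, -0.40); to C = (-75, 75, -0.69).
Solve a·Δx + b·Δy = Δh: det = (-130)·75 − (-75)·(-15) = -10875.
∂h/∂x = [(-0.40)·75 − (-0.69)·(-15)] / -10875 = +0.003710
∂h/∂y = [(-130)·(-0.69) − (-75)·(-0.40)] / -10875 = -0.005490
Flow direction (−∇h) has components (-0.003710 E, +0.005490 N).
Azimuth = atan2(E, N) = atan2(-0.003710, +0.005490) = 325.9° ≈ 326°.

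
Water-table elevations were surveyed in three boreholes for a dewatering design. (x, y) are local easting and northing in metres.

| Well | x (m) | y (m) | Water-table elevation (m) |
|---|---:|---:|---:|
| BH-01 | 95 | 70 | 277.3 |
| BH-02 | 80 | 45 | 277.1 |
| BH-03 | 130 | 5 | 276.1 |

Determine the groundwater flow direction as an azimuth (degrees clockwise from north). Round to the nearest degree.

146°

Three-point gradient (reference BH-01): Δ to BH-02 = (-15, -25, -0.2), Δ to BH-03 = (35, -65, -1.2).
∂h/∂x = -0.009189, ∂h/∂y = +0.01351 (det = 1850).
Flow direction (−∇h) has components (+0.009189 E, -0.01351 N).
Azimuth = atan2(E, N) = atan2(+0.009189, -0.01351) = 145.8° ≈ 146°.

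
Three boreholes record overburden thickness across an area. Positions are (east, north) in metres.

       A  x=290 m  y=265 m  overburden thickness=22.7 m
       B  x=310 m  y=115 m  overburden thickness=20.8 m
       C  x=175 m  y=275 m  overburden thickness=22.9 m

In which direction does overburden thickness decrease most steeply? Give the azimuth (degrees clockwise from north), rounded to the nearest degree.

177°

Three-point gradient (reference A): Δ to B = (20, -150, -1.9), Δ to C = (-115, 10, +0.2).
∂d/∂x = -0.0006452, ∂d/∂y = +0.01258 (det = -17050).
Steepest decrease is along −∇f: components (+0.0006452 E, -0.01258 N).
Azimuth = atan2(+0.0006452, -0.01258) = 177.1° ≈ 177°.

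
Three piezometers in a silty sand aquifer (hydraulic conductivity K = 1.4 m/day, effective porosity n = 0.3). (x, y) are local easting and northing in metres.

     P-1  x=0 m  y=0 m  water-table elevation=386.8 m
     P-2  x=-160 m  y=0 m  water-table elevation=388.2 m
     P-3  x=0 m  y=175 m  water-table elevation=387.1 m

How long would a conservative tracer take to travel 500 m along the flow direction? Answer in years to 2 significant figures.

33 years

∂h/∂x = (388.2 − 386.8) / (-160 − 0) = -0.008750
∂h/∂y = (387.1 − 386.8) / (175 − 0) = +0.001714
|∇h| = √(-0.008750² + 0.001714²) = 0.008916
Seepage velocity v = K·i/n = 1.4 × 0.008916 / 0.3 = 0.04161 m/day.
t = 500 / 0.04161 = 1.202e+04 days = 32.9 years.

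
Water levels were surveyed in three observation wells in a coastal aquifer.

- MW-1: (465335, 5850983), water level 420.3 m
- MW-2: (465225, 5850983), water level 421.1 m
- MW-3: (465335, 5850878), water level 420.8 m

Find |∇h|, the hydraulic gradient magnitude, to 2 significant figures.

∂h/∂x = (421.1 − 420.3) / (465225 − 465335) = -0.007273
∂h/∂y = (420.8 − 420.3) / (5850878 − 5850983) = -0.004762
|∇h| = √(-0.007273² + -0.004762²) = 0.008693

0.0087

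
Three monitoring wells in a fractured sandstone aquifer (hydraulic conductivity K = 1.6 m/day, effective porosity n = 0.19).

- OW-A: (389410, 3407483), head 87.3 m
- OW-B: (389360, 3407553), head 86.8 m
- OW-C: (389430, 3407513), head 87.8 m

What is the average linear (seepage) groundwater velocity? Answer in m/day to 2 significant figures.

With h = a·x + b·y + c and OW-A as origin, the differences give:
  (-50)·a + 70·b = -0.5
  20·a + 30·b = +0.5
Eliminate b (×30 and ×70, subtract): -2900·a = -50.00 → a = ∂h/∂x = +0.01724
Back-substitute: b = ∂h/∂y = +0.005172.
|∇h| = √(0.01724² + 0.005172²) = 0.018
Seepage velocity v = K·i/n = 1.6 × 0.018 / 0.19 = 0.1516 m/day.

0.15 m/day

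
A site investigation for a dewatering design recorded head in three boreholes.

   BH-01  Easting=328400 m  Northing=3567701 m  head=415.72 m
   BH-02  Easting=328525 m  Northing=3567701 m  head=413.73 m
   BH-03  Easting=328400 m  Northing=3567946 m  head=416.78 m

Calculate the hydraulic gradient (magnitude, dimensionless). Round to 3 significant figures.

∂h/∂x = (413.73 − 415.72) / (328525 − 328400) = -0.01592
∂h/∂y = (416.78 − 415.72) / (3567946 − 3567701) = +0.004327
|∇h| = √(-0.01592² + 0.004327²) = 0.0165

0.0165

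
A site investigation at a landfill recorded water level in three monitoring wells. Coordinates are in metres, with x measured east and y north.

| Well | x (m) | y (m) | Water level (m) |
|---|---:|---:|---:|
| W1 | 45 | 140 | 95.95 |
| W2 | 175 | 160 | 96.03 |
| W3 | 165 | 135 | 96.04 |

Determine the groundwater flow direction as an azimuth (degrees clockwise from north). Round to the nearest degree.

314°

Taking W1 as reference: W2−W1 = (130, 20, +0.08); W3−W1 = (120, -5, +0.09).
Solve a·Δx + b·Δy = Δh: det = 130·(-5) − 120·20 = -3050.
∂h/∂x = [(+0.08)·(-5) − (+0.09)·20] / -3050 = +0.0007213
∂h/∂y = [130·(+0.09) − 120·(+0.08)] / -3050 = -0.0006885
Flow direction (−∇h) has components (-0.0007213 E, +0.0006885 N).
Azimuth = atan2(E, N) = atan2(-0.0007213, +0.0006885) = 313.7° ≈ 314°.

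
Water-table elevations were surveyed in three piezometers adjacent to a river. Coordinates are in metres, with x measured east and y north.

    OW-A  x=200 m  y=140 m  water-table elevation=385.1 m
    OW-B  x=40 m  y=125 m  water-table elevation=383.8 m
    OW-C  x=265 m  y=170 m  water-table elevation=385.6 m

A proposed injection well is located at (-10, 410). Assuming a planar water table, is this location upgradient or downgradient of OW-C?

downgradient

With h = a·x + b·y + c and OW-A as origin, the differences give:
  (-160)·a + (-15)·b = -1.3
  65·a + 30·b = +0.5
Eliminate b (×30 and ×(-15), subtract): -3825·a = -31.50 → a = ∂h/∂x = +0.008235
Back-substitute: b = ∂h/∂y = -0.001176.
Head at (-10, 410) = 385.1 + (+0.008235)·(-210) + (-0.001176)·(270) = 383.05 m.
That is lower than the 385.6 m at OW-C, so the point is downgradient.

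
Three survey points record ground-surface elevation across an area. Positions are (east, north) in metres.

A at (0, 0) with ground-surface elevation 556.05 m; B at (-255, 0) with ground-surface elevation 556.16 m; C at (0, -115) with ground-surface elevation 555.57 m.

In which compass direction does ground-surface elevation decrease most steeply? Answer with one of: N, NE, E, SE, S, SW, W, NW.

S

∂z/∂x = (556.16 − 556.05) / (-255 − 0) = -0.0004314
∂z/∂y = (555.57 − 556.05) / (-115 − 0) = +0.004174
Steepest decrease is along −∇f = (+0.0004314 E, -0.004174 N) → south.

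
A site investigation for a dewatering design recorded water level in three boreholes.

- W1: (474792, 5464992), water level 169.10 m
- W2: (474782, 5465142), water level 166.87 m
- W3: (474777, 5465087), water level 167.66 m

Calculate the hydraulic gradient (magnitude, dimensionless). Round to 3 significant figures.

0.0150

With h = a·x + b·y + c and W1 as origin, the differences give:
  (-10)·a + 150·b = -2.23
  (-15)·a + 95·b = -1.44
Eliminate b (×95 and ×150, subtract): 1300·a = 4.150 → a = ∂h/∂x = +0.003192
Back-substitute: b = ∂h/∂y = -0.01465.
|∇h| = √(0.003192² + -0.01465²) = 0.01499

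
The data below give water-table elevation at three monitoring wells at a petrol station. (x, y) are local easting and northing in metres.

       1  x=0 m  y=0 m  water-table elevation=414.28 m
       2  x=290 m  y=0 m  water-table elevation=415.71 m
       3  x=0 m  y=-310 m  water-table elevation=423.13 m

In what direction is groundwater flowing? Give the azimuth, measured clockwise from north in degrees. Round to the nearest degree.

∂h/∂x = (415.71 − 414.28) / (290 − 0) = +0.004931
∂h/∂y = (423.13 − 414.28) / (-310 − 0) = -0.02855
Flow direction (−∇h) has components (-0.004931 E, +0.02855 N).
Azimuth = atan2(E, N) = atan2(-0.004931, +0.02855) = 350.2° ≈ 350°.

350°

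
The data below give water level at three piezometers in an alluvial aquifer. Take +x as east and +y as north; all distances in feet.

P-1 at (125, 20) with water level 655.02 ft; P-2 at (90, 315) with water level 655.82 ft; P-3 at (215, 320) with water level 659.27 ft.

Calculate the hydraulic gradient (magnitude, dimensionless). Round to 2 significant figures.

Differences from P-1: to P-2 (Δx, Δy, Δh) = (-35, 295, +0.80); to P-3 = (90, 300, +4.25).
Determinant of the coordinate differences = (-35)·300 − 90·295 = -37050.
∂h/∂x = [(+0.80)·300 − (+4.25)·295] / -37050 = +0.02736
∂h/∂y = [(-35)·(+4.25) − 90·(+0.80)] / -37050 = +0.005958
|∇h| = √(0.02736² + 0.005958²) = 0.028

0.028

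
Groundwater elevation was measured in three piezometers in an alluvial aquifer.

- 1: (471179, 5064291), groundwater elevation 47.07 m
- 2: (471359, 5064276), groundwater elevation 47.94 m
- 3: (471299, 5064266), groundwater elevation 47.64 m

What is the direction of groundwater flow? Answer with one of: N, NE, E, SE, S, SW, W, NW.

W

Differences from 1: to 2 (Δx, Δy, Δh) = (180, -15, +0.87); to 3 = (120, -25, +0.57).
Determinant of the coordinate differences = 180·(-25) − 120·(-15) = -2700.
∂h/∂x = [(+0.87)·(-25) − (+0.57)·(-15)] / -2700 = +0.004889
∂h/∂y = [180·(+0.57) − 120·(+0.87)] / -2700 = +0.0006667
Flow = −∇h = (-0.004889 east, -0.0006667 north), which points west.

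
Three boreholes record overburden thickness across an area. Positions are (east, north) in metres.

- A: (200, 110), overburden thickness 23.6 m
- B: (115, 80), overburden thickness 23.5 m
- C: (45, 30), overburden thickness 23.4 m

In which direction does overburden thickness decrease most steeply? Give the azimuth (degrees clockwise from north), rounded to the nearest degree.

With d = a·x + b·y + c and A as origin, the differences give:
  (-85)·a + (-30)·b = -0.1
  (-155)·a + (-80)·b = -0.2
Eliminate b (×(-80) and ×(-30), subtract): 2150·a = 2.00 → a = ∂d/∂x = +0.0009302
Back-substitute: b = ∂d/∂y = +0.0006977.
Steepest decrease is along −∇f: components (-0.0009302 E, -0.0006977 N).
Azimuth = atan2(-0.0009302, -0.0006977) = 233.1° ≈ 233°.

233°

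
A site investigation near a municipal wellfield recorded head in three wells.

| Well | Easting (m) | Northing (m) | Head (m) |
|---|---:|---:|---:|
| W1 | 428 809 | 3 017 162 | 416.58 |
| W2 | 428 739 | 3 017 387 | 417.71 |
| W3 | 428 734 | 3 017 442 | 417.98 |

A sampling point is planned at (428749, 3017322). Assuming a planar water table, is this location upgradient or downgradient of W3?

With h = a·x + b·y + c and W1 as origin, the differences give:
  (-70)·a + 225·b = +1.13
  (-75)·a + 280·b = +1.40
Eliminate b (×280 and ×225, subtract): -2725·a = 1.400 → a = ∂h/∂x = -0.0005138
Back-substitute: b = ∂h/∂y = +0.004862.
Head at (428749, 3017322) = 416.58 + (-0.0005138)·(-60) + (+0.004862)·(160) = 417.39 m.
That is lower than the 417.98 m at W3, so the point is downgradient.

downgradient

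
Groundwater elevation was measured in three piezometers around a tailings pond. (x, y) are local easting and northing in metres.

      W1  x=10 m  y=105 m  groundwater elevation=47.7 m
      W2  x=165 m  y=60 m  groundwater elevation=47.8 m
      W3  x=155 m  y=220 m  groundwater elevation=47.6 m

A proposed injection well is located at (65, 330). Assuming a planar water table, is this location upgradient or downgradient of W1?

downgradient

Taking W1 as reference: W2−W1 = (155, -45, +0.1); W3−W1 = (145, 115, -0.1).
Solve a·Δx + b·Δy = Δh: det = 155·115 − 145·(-45) = 24350.
∂h/∂x = [(+0.1)·115 − (-0.1)·(-45)] / 24350 = +0.0002875
∂h/∂y = [155·(-0.1) − 145·(+0.1)] / 24350 = -0.001232
Head at (65, 330) = 47.7 + (+0.0002875)·(55) + (-0.001232)·(225) = 47.44 m.
That is lower than the 47.7 m at W1, so the point is downgradient.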